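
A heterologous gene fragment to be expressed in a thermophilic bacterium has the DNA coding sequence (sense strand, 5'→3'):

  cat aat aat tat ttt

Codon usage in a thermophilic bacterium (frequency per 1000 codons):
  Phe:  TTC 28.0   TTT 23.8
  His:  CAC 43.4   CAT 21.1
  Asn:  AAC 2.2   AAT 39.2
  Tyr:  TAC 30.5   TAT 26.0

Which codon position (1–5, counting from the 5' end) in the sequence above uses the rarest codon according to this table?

1

Codon 1 CAT (His): 21.1 per 1000.
Codon 2 AAT (Asn): 39.2 per 1000.
Codon 3 AAT (Asn): 39.2 per 1000.
Codon 4 TAT (Tyr): 26.0 per 1000.
Codon 5 TTT (Phe): 23.8 per 1000.
Lowest frequency is 21.1 at codon 1.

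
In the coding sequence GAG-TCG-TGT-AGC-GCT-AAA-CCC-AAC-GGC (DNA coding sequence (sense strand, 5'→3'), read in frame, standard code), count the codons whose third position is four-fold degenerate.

4

Codon 1 GAG (Glu): third position 2-fold.
Codon 2 TCG (Ser): third position 4-fold.
Codon 3 TGT (Cys): third position 2-fold.
Codon 4 AGC (Ser): third position 2-fold.
Codon 5 GCT (Ala): third position 4-fold.
Codon 6 AAA (Lys): third position 2-fold.
Codon 7 CCC (Pro): third position 4-fold.
Codon 8 AAC (Asn): third position 2-fold.
Codon 9 GGC (Gly): third position 4-fold.
Four-fold degenerate third positions: 4.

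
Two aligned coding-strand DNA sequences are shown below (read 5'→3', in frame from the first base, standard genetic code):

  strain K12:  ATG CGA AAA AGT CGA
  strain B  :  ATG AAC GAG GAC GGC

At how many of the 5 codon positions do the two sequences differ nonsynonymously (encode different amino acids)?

4

Codon 1: ATG Met / ATG Met — identical.
Codon 2: CGA Arg / AAC Asn — nonsynonymous.
Codon 3: AAA Lys / GAG Glu — nonsynonymous.
Codon 4: AGT Ser / GAC Asp — nonsynonymous.
Codon 5: CGA Arg / GGC Gly — nonsynonymous.
Nonsynonymous differences: 4.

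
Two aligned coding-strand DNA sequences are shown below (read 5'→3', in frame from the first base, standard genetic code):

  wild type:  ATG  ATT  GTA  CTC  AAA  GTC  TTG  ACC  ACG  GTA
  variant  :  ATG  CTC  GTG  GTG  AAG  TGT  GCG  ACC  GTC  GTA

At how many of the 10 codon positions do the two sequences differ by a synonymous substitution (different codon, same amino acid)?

2

Codon 1: ATG Met / ATG Met — identical.
Codon 2: ATT Ile / CTC Leu — nonsynonymous.
Codon 3: GTA Val / GTG Val — synonymous.
Codon 4: CTC Leu / GTG Val — nonsynonymous.
Codon 5: AAA Lys / AAG Lys — synonymous.
Codon 6: GTC Val / TGT Cys — nonsynonymous.
Codon 7: TTG Leu / GCG Ala — nonsynonymous.
Codon 8: ACC Thr / ACC Thr — identical.
Codon 9: ACG Thr / GTC Val — nonsynonymous.
Codon 10: GTA Val / GTA Val — identical.
Synonymous differences: 2.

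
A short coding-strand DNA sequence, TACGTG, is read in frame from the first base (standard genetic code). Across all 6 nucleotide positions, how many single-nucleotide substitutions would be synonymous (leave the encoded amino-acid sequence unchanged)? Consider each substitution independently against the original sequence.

4

Codon 1 (TAC, Tyr): 1 synonymous substitution.
Codon 2 (GTG, Val): 3 synonymous substitutions.
Total: 1 + 3 = 4.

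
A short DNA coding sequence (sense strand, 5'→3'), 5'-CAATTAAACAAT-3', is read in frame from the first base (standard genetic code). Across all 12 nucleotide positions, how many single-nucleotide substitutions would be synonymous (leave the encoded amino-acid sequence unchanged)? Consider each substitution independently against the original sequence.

5

Codon 1 (CAA, Gln): 1 synonymous substitution.
Codon 2 (TTA, Leu): 2 synonymous substitutions.
Codon 3 (AAC, Asn): 1 synonymous substitution.
Codon 4 (AAT, Asn): 1 synonymous substitution.
Total: 1 + 2 + 1 + 1 = 5.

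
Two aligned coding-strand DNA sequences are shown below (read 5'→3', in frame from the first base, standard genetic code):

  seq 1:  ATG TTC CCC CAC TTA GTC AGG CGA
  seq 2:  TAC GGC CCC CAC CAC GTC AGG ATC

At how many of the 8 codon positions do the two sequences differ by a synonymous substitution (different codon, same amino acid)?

Codon 1: ATG Met / TAC Tyr — nonsynonymous.
Codon 2: TTC Phe / GGC Gly — nonsynonymous.
Codon 3: CCC Pro / CCC Pro — identical.
Codon 4: CAC His / CAC His — identical.
Codon 5: TTA Leu / CAC His — nonsynonymous.
Codon 6: GTC Val / GTC Val — identical.
Codon 7: AGG Arg / AGG Arg — identical.
Codon 8: CGA Arg / ATC Ile — nonsynonymous.
Synonymous differences: 0.

0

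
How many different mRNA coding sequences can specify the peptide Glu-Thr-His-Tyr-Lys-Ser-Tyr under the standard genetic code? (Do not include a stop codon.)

768

Glu: 2 codons.
Thr: 4 codons.
His: 2 codons.
Tyr: 2 codons.
Lys: 2 codons.
Ser: 6 codons.
Tyr: 2 codons.
2 × 4 × 2 × 2 × 2 × 6 × 2 = 768.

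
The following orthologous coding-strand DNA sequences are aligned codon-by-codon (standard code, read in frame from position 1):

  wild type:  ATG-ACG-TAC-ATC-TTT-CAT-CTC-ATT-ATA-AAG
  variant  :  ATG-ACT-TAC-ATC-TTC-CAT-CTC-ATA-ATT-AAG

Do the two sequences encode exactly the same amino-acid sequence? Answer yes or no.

Codon 1: ATG Met / ATG Met — identical.
Codon 2: ACG Thr / ACT Thr — synonymous.
Codon 3: TAC Tyr / TAC Tyr — identical.
Codon 4: ATC Ile / ATC Ile — identical.
Codon 5: TTT Phe / TTC Phe — synonymous.
Codon 6: CAT His / CAT His — identical.
Codon 7: CTC Leu / CTC Leu — identical.
Codon 8: ATT Ile / ATA Ile — synonymous.
Codon 9: ATA Ile / ATT Ile — synonymous.
Codon 10: AAG Lys / AAG Lys — identical.
Nonsynonymous differences: 0 → same protein.

yes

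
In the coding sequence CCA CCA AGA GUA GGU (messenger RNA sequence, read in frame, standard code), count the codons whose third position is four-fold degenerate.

Codon 1 CCA (Pro): third position 4-fold.
Codon 2 CCA (Pro): third position 4-fold.
Codon 3 AGA (Arg): third position 2-fold.
Codon 4 GUA (Val): third position 4-fold.
Codon 5 GGU (Gly): third position 4-fold.
Four-fold degenerate third positions: 4.

4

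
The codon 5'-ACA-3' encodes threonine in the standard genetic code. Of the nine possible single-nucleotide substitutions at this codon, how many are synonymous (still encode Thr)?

3

Position 1: none → 0 synonymous.
Position 2: none → 0 synonymous.
Position 3: ACT, ACC, ACG → 3 synonymous.
Total: 0 + 0 + 3 = 3.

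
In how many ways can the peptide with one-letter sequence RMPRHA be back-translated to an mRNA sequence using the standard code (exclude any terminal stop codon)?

Arg: 6 codons.
Met: 1 codon.
Pro: 4 codons.
Arg: 6 codons.
His: 2 codons.
Ala: 4 codons.
6 × 1 × 4 × 6 × 2 × 4 = 1152.

1152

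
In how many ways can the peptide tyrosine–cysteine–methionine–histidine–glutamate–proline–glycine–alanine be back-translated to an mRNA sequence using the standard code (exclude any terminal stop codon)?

1024

Tyr: 2 codons.
Cys: 2 codons.
Met: 1 codon.
His: 2 codons.
Glu: 2 codons.
Pro: 4 codons.
Gly: 4 codons.
Ala: 4 codons.
2 × 2 × 1 × 2 × 2 × 4 × 4 × 4 = 1024.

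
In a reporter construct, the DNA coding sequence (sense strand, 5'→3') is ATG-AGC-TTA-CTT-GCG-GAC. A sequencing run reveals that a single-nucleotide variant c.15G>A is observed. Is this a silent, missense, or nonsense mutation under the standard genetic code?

silent

Position 15 falls in codon 5: GCG → Ala.
After the substitution the codon is GCA → Ala.
Both encode Ala, so the change is synonymous.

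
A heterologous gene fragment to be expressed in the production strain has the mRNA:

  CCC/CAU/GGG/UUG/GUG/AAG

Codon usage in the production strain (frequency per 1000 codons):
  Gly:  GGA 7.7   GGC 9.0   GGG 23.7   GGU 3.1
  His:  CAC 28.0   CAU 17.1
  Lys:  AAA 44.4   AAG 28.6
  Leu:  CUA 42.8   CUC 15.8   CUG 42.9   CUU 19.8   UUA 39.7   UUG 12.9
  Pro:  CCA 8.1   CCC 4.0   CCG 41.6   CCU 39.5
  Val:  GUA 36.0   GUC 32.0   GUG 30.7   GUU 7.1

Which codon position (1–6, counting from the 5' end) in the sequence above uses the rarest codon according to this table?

1

Codon 1 CCC (Pro): 4.0 per 1000.
Codon 2 CAU (His): 17.1 per 1000.
Codon 3 GGG (Gly): 23.7 per 1000.
Codon 4 UUG (Leu): 12.9 per 1000.
Codon 5 GUG (Val): 30.7 per 1000.
Codon 6 AAG (Lys): 28.6 per 1000.
Lowest frequency is 4.0 at codon 1.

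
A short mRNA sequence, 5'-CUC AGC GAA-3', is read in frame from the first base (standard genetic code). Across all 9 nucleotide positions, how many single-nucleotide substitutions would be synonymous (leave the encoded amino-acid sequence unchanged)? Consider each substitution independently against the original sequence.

5

Codon 1 (CUC, Leu): 3 synonymous substitutions.
Codon 2 (AGC, Ser): 1 synonymous substitution.
Codon 3 (GAA, Glu): 1 synonymous substitution.
Total: 3 + 1 + 1 = 5.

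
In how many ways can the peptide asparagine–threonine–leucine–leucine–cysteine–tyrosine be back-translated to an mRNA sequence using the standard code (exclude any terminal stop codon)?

1152

Asn: 2 codons.
Thr: 4 codons.
Leu: 6 codons.
Leu: 6 codons.
Cys: 2 codons.
Tyr: 2 codons.
2 × 4 × 6 × 6 × 2 × 2 = 1152.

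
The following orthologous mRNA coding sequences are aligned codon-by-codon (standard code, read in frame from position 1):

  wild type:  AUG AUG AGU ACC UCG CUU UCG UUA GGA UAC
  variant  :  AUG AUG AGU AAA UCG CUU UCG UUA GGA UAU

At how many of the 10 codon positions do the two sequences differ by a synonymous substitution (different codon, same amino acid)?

1

Codon 1: AUG Met / AUG Met — identical.
Codon 2: AUG Met / AUG Met — identical.
Codon 3: AGU Ser / AGU Ser — identical.
Codon 4: ACC Thr / AAA Lys — nonsynonymous.
Codon 5: UCG Ser / UCG Ser — identical.
Codon 6: CUU Leu / CUU Leu — identical.
Codon 7: UCG Ser / UCG Ser — identical.
Codon 8: UUA Leu / UUA Leu — identical.
Codon 9: GGA Gly / GGA Gly — identical.
Codon 10: UAC Tyr / UAU Tyr — synonymous.
Synonymous differences: 1.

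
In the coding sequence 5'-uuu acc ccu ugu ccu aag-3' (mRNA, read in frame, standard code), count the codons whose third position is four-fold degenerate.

3

Codon 1 UUU (Phe): third position 2-fold.
Codon 2 ACC (Thr): third position 4-fold.
Codon 3 CCU (Pro): third position 4-fold.
Codon 4 UGU (Cys): third position 2-fold.
Codon 5 CCU (Pro): third position 4-fold.
Codon 6 AAG (Lys): third position 2-fold.
Four-fold degenerate third positions: 3.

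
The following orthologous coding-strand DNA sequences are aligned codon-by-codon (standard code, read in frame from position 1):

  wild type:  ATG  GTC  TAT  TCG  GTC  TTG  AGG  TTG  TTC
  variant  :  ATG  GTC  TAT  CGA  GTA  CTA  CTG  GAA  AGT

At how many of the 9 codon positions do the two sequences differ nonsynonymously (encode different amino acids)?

Codon 1: ATG Met / ATG Met — identical.
Codon 2: GTC Val / GTC Val — identical.
Codon 3: TAT Tyr / TAT Tyr — identical.
Codon 4: TCG Ser / CGA Arg — nonsynonymous.
Codon 5: GTC Val / GTA Val — synonymous.
Codon 6: TTG Leu / CTA Leu — synonymous.
Codon 7: AGG Arg / CTG Leu — nonsynonymous.
Codon 8: TTG Leu / GAA Glu — nonsynonymous.
Codon 9: TTC Phe / AGT Ser — nonsynonymous.
Nonsynonymous differences: 4.

4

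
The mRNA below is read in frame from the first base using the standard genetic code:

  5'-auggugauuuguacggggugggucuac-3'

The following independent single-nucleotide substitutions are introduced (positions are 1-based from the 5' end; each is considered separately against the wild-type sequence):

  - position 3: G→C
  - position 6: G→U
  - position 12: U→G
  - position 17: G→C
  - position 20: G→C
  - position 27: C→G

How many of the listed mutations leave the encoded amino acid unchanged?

1

Codon 1: AUG (Met) → AUC (Ile) — missense.
Codon 2: GUG (Val) → GUU (Val) — synonymous.
Codon 4: UGU (Cys) → UGG (Trp) — missense.
Codon 6: GGG (Gly) → GCG (Ala) — missense.
Codon 7: UGG (Trp) → UCG (Ser) — missense.
Codon 9: UAC (Tyr) → UAG (Stop) — nonsense.
Synonymous: 1 of 6.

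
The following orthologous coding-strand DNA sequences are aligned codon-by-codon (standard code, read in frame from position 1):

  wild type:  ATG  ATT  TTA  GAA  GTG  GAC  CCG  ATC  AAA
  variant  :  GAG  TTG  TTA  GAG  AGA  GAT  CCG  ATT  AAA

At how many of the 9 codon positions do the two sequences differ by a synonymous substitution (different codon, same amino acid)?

3

Codon 1: ATG Met / GAG Glu — nonsynonymous.
Codon 2: ATT Ile / TTG Leu — nonsynonymous.
Codon 3: TTA Leu / TTA Leu — identical.
Codon 4: GAA Glu / GAG Glu — synonymous.
Codon 5: GTG Val / AGA Arg — nonsynonymous.
Codon 6: GAC Asp / GAT Asp — synonymous.
Codon 7: CCG Pro / CCG Pro — identical.
Codon 8: ATC Ile / ATT Ile — synonymous.
Codon 9: AAA Lys / AAA Lys — identical.
Synonymous differences: 3.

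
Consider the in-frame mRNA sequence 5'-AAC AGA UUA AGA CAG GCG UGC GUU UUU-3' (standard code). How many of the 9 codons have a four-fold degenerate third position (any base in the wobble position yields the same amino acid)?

Codon 1 AAC (Asn): third position 2-fold.
Codon 2 AGA (Arg): third position 2-fold.
Codon 3 UUA (Leu): third position 2-fold.
Codon 4 AGA (Arg): third position 2-fold.
Codon 5 CAG (Gln): third position 2-fold.
Codon 6 GCG (Ala): third position 4-fold.
Codon 7 UGC (Cys): third position 2-fold.
Codon 8 GUU (Val): third position 4-fold.
Codon 9 UUU (Phe): third position 2-fold.
Four-fold degenerate third positions: 2.

2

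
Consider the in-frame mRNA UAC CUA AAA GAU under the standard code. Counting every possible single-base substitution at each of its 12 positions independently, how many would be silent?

7

Codon 1 (UAC, Tyr): 1 synonymous substitution.
Codon 2 (CUA, Leu): 4 synonymous substitutions.
Codon 3 (AAA, Lys): 1 synonymous substitution.
Codon 4 (GAU, Asp): 1 synonymous substitution.
Total: 1 + 4 + 1 + 1 = 7.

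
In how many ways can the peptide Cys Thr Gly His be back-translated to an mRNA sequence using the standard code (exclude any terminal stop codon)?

64

Cys: 2 codons.
Thr: 4 codons.
Gly: 4 codons.
His: 2 codons.
2 × 4 × 4 × 2 = 64.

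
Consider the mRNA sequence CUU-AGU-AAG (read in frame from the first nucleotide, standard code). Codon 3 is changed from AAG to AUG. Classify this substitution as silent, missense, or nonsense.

missense

Position 8 falls in codon 3: AAG → Lys.
After the substitution the codon is AUG → Met.
Lys ≠ Met, so this is a missense mutation.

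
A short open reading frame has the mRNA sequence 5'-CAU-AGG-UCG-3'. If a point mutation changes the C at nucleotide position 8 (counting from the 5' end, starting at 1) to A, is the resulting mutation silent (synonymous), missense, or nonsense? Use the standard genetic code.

Position 8 falls in codon 3: UCG → Ser.
After the substitution the codon is UAG → Stop.
The new codon is a stop codon, so this is a nonsense mutation.

nonsense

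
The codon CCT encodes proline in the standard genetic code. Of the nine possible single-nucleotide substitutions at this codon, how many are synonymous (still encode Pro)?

Position 1: none → 0 synonymous.
Position 2: none → 0 synonymous.
Position 3: CCC, CCA, CCG → 3 synonymous.
Total: 0 + 0 + 3 = 3.

3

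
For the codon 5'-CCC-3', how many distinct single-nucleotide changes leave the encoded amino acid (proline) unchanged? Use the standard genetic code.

3

Position 1: none → 0 synonymous.
Position 2: none → 0 synonymous.
Position 3: CCT, CCA, CCG → 3 synonymous.
Total: 0 + 0 + 3 = 3.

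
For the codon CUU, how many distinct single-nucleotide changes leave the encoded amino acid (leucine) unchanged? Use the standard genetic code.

3

Position 1: none → 0 synonymous.
Position 2: none → 0 synonymous.
Position 3: CUC, CUA, CUG → 3 synonymous.
Total: 0 + 0 + 3 = 3.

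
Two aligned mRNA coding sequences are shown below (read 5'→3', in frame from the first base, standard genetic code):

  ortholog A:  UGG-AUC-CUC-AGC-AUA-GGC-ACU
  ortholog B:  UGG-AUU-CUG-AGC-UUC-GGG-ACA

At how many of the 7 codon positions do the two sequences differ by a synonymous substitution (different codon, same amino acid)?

Codon 1: UGG Trp / UGG Trp — identical.
Codon 2: AUC Ile / AUU Ile — synonymous.
Codon 3: CUC Leu / CUG Leu — synonymous.
Codon 4: AGC Ser / AGC Ser — identical.
Codon 5: AUA Ile / UUC Phe — nonsynonymous.
Codon 6: GGC Gly / GGG Gly — synonymous.
Codon 7: ACU Thr / ACA Thr — synonymous.
Synonymous differences: 4.

4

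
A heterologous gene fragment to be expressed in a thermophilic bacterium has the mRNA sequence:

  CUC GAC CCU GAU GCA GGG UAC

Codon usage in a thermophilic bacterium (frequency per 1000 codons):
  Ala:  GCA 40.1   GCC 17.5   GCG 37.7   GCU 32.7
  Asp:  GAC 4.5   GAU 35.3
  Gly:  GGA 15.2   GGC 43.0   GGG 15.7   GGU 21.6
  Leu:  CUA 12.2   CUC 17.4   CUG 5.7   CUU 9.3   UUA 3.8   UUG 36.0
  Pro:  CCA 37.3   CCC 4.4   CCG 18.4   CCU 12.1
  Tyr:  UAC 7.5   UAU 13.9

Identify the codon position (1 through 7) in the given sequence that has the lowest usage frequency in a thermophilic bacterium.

2

Codon 1 CUC (Leu): 17.4 per 1000.
Codon 2 GAC (Asp): 4.5 per 1000.
Codon 3 CCU (Pro): 12.1 per 1000.
Codon 4 GAU (Asp): 35.3 per 1000.
Codon 5 GCA (Ala): 40.1 per 1000.
Codon 6 GGG (Gly): 15.7 per 1000.
Codon 7 UAC (Tyr): 7.5 per 1000.
Lowest frequency is 4.5 at codon 2.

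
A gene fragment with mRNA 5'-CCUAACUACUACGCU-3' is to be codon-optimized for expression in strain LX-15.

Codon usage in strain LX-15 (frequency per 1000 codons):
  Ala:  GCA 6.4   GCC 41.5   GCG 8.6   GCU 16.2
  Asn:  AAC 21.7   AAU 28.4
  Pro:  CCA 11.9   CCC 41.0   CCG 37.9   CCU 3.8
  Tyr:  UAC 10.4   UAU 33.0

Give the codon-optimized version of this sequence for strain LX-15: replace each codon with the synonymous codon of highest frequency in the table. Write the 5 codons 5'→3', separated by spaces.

Codon 1 (Pro): best is CCC at 41.0.
Codon 2 (Asn): best is AAU at 28.4.
Codon 3 (Tyr): best is UAU at 33.0.
Codon 4 (Tyr): best is UAU at 33.0.
Codon 5 (Ala): best is GCC at 41.5.

CCC AAU UAU UAU GCC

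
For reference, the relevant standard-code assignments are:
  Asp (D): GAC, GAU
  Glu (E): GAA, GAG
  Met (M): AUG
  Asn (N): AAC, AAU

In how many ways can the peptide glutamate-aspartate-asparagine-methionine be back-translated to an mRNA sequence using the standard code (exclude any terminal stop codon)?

8

Glu: 2 codons.
Asp: 2 codons.
Asn: 2 codons.
Met: 1 codon.
2 × 2 × 2 × 1 = 8.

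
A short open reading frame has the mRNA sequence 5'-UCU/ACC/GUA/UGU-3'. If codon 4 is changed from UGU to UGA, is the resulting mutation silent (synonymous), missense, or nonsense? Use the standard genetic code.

nonsense

Position 12 falls in codon 4: UGU → Cys.
After the substitution the codon is UGA → Stop.
The new codon is a stop codon, so this is a nonsense mutation.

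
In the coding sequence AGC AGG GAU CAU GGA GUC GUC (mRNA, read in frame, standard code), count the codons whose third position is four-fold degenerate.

Codon 1 AGC (Ser): third position 2-fold.
Codon 2 AGG (Arg): third position 2-fold.
Codon 3 GAU (Asp): third position 2-fold.
Codon 4 CAU (His): third position 2-fold.
Codon 5 GGA (Gly): third position 4-fold.
Codon 6 GUC (Val): third position 4-fold.
Codon 7 GUC (Val): third position 4-fold.
Four-fold degenerate third positions: 3.

3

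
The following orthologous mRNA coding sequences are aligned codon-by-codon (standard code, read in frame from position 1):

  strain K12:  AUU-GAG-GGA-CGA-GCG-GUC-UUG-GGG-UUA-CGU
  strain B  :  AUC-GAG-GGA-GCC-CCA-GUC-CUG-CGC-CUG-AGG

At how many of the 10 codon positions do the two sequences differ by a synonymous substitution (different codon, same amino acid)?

4

Codon 1: AUU Ile / AUC Ile — synonymous.
Codon 2: GAG Glu / GAG Glu — identical.
Codon 3: GGA Gly / GGA Gly — identical.
Codon 4: CGA Arg / GCC Ala — nonsynonymous.
Codon 5: GCG Ala / CCA Pro — nonsynonymous.
Codon 6: GUC Val / GUC Val — identical.
Codon 7: UUG Leu / CUG Leu — synonymous.
Codon 8: GGG Gly / CGC Arg — nonsynonymous.
Codon 9: UUA Leu / CUG Leu — synonymous.
Codon 10: CGU Arg / AGG Arg — synonymous.
Synonymous differences: 4.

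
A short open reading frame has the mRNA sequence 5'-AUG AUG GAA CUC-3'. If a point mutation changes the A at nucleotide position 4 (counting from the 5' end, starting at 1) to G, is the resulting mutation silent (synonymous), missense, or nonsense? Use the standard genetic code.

missense

Position 4 falls in codon 2: AUG → Met.
After the substitution the codon is GUG → Val.
Met ≠ Val, so this is a missense mutation.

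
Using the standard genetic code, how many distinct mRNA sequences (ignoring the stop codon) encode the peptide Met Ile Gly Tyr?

Met: 1 codon.
Ile: 3 codons.
Gly: 4 codons.
Tyr: 2 codons.
1 × 3 × 4 × 2 = 24.

24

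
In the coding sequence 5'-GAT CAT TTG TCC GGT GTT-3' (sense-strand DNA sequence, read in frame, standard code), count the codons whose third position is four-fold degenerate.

Codon 1 GAT (Asp): third position 2-fold.
Codon 2 CAT (His): third position 2-fold.
Codon 3 TTG (Leu): third position 2-fold.
Codon 4 TCC (Ser): third position 4-fold.
Codon 5 GGT (Gly): third position 4-fold.
Codon 6 GTT (Val): third position 4-fold.
Four-fold degenerate third positions: 3.

3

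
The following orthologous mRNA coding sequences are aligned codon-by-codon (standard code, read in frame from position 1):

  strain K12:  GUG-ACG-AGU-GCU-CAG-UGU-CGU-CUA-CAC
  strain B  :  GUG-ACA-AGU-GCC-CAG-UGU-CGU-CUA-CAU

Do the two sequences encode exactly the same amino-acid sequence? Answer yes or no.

Codon 1: GUG Val / GUG Val — identical.
Codon 2: ACG Thr / ACA Thr — synonymous.
Codon 3: AGU Ser / AGU Ser — identical.
Codon 4: GCU Ala / GCC Ala — synonymous.
Codon 5: CAG Gln / CAG Gln — identical.
Codon 6: UGU Cys / UGU Cys — identical.
Codon 7: CGU Arg / CGU Arg — identical.
Codon 8: CUA Leu / CUA Leu — identical.
Codon 9: CAC His / CAU His — synonymous.
Nonsynonymous differences: 0 → same protein.

yes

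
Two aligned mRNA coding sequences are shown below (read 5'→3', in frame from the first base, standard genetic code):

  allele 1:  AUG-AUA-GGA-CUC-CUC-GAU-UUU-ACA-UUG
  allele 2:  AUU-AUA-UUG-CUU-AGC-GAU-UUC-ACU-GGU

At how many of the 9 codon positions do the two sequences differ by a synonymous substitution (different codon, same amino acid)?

3

Codon 1: AUG Met / AUU Ile — nonsynonymous.
Codon 2: AUA Ile / AUA Ile — identical.
Codon 3: GGA Gly / UUG Leu — nonsynonymous.
Codon 4: CUC Leu / CUU Leu — synonymous.
Codon 5: CUC Leu / AGC Ser — nonsynonymous.
Codon 6: GAU Asp / GAU Asp — identical.
Codon 7: UUU Phe / UUC Phe — synonymous.
Codon 8: ACA Thr / ACU Thr — synonymous.
Codon 9: UUG Leu / GGU Gly — nonsynonymous.
Synonymous differences: 3.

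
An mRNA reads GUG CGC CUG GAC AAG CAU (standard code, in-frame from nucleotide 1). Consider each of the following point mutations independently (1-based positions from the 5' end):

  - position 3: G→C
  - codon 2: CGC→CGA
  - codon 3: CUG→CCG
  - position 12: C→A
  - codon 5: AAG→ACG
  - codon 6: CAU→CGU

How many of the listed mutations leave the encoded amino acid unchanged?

2

Codon 1: GUG (Val) → GUC (Val) — synonymous.
Codon 2: CGC (Arg) → CGA (Arg) — synonymous.
Codon 3: CUG (Leu) → CCG (Pro) — missense.
Codon 4: GAC (Asp) → GAA (Glu) — missense.
Codon 5: AAG (Lys) → ACG (Thr) — missense.
Codon 6: CAU (His) → CGU (Arg) — missense.
Synonymous: 2 of 6.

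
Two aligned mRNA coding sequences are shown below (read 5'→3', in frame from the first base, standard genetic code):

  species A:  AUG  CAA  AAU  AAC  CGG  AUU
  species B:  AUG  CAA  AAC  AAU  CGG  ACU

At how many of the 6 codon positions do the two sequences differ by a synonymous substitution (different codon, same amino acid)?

2

Codon 1: AUG Met / AUG Met — identical.
Codon 2: CAA Gln / CAA Gln — identical.
Codon 3: AAU Asn / AAC Asn — synonymous.
Codon 4: AAC Asn / AAU Asn — synonymous.
Codon 5: CGG Arg / CGG Arg — identical.
Codon 6: AUU Ile / ACU Thr — nonsynonymous.
Synonymous differences: 2.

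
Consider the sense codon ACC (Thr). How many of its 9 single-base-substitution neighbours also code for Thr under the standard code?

Position 1: none → 0 synonymous.
Position 2: none → 0 synonymous.
Position 3: ACU, ACA, ACG → 3 synonymous.
Total: 0 + 0 + 3 = 3.

3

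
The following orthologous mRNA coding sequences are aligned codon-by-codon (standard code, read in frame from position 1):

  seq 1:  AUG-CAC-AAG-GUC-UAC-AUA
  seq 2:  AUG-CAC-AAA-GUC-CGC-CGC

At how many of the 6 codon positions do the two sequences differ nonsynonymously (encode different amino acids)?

2

Codon 1: AUG Met / AUG Met — identical.
Codon 2: CAC His / CAC His — identical.
Codon 3: AAG Lys / AAA Lys — synonymous.
Codon 4: GUC Val / GUC Val — identical.
Codon 5: UAC Tyr / CGC Arg — nonsynonymous.
Codon 6: AUA Ile / CGC Arg — nonsynonymous.
Nonsynonymous differences: 2.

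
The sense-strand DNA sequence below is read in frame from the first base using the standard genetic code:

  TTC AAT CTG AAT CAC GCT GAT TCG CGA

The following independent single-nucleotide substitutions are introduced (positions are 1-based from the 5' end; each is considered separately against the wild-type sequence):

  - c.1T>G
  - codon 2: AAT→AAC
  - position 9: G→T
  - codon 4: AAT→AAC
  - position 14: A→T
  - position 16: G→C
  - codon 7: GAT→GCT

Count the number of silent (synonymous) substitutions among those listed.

Codon 1: TTC (Phe) → GTC (Val) — missense.
Codon 2: AAT (Asn) → AAC (Asn) — synonymous.
Codon 3: CTG (Leu) → CTT (Leu) — synonymous.
Codon 4: AAT (Asn) → AAC (Asn) — synonymous.
Codon 5: CAC (His) → CTC (Leu) — missense.
Codon 6: GCT (Ala) → CCT (Pro) — missense.
Codon 7: GAT (Asp) → GCT (Ala) — missense.
Synonymous: 3 of 7.

3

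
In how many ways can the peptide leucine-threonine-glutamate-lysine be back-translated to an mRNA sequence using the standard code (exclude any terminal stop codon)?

96

Leu: 6 codons.
Thr: 4 codons.
Glu: 2 codons.
Lys: 2 codons.
6 × 4 × 2 × 2 = 96.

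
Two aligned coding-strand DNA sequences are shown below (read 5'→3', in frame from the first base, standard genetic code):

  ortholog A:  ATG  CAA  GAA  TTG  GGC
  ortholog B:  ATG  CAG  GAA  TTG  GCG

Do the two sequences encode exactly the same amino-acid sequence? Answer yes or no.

no

Codon 1: ATG Met / ATG Met — identical.
Codon 2: CAA Gln / CAG Gln — synonymous.
Codon 3: GAA Glu / GAA Glu — identical.
Codon 4: TTG Leu / TTG Leu — identical.
Codon 5: GGC Gly / GCG Ala — nonsynonymous.
Nonsynonymous differences: 1 → different protein.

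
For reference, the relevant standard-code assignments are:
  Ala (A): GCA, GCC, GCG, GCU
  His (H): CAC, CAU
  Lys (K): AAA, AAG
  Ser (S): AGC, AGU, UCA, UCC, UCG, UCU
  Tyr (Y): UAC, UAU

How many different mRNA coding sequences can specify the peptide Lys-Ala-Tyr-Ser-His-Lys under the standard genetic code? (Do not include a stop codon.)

384

Lys: 2 codons.
Ala: 4 codons.
Tyr: 2 codons.
Ser: 6 codons.
His: 2 codons.
Lys: 2 codons.
2 × 4 × 2 × 6 × 2 × 2 = 384.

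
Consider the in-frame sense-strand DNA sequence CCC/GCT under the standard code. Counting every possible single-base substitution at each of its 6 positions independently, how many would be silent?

6

Codon 1 (CCC, Pro): 3 synonymous substitutions.
Codon 2 (GCT, Ala): 3 synonymous substitutions.
Total: 3 + 3 = 6.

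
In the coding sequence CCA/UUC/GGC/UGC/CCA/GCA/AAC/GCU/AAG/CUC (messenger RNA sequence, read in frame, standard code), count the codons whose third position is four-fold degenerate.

Codon 1 CCA (Pro): third position 4-fold.
Codon 2 UUC (Phe): third position 2-fold.
Codon 3 GGC (Gly): third position 4-fold.
Codon 4 UGC (Cys): third position 2-fold.
Codon 5 CCA (Pro): third position 4-fold.
Codon 6 GCA (Ala): third position 4-fold.
Codon 7 AAC (Asn): third position 2-fold.
Codon 8 GCU (Ala): third position 4-fold.
Codon 9 AAG (Lys): third position 2-fold.
Codon 10 CUC (Leu): third position 4-fold.
Four-fold degenerate third positions: 6.

6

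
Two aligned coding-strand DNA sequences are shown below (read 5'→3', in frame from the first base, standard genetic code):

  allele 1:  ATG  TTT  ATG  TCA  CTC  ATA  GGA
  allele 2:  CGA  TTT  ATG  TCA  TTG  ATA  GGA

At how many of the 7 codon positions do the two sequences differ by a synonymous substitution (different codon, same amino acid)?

1

Codon 1: ATG Met / CGA Arg — nonsynonymous.
Codon 2: TTT Phe / TTT Phe — identical.
Codon 3: ATG Met / ATG Met — identical.
Codon 4: TCA Ser / TCA Ser — identical.
Codon 5: CTC Leu / TTG Leu — synonymous.
Codon 6: ATA Ile / ATA Ile — identical.
Codon 7: GGA Gly / GGA Gly — identical.
Synonymous differences: 1.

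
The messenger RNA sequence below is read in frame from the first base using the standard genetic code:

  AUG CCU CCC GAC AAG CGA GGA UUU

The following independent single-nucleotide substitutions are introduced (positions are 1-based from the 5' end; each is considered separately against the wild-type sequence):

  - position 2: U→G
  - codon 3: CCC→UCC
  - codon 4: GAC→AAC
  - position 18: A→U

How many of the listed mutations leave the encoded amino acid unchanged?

Codon 1: AUG (Met) → AGG (Arg) — missense.
Codon 3: CCC (Pro) → UCC (Ser) — missense.
Codon 4: GAC (Asp) → AAC (Asn) — missense.
Codon 6: CGA (Arg) → CGU (Arg) — synonymous.
Synonymous: 1 of 4.

1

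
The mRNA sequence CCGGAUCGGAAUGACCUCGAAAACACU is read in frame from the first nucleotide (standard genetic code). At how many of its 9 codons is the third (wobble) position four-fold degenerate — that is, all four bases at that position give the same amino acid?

4

Codon 1 CCG (Pro): third position 4-fold.
Codon 2 GAU (Asp): third position 2-fold.
Codon 3 CGG (Arg): third position 4-fold.
Codon 4 AAU (Asn): third position 2-fold.
Codon 5 GAC (Asp): third position 2-fold.
Codon 6 CUC (Leu): third position 4-fold.
Codon 7 GAA (Glu): third position 2-fold.
Codon 8 AAC (Asn): third position 2-fold.
Codon 9 ACU (Thr): third position 4-fold.
Four-fold degenerate third positions: 4.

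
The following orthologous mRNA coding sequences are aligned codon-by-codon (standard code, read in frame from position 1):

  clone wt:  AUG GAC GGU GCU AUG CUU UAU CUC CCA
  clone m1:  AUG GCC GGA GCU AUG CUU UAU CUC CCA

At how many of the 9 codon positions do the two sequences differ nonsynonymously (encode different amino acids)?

1

Codon 1: AUG Met / AUG Met — identical.
Codon 2: GAC Asp / GCC Ala — nonsynonymous.
Codon 3: GGU Gly / GGA Gly — synonymous.
Codon 4: GCU Ala / GCU Ala — identical.
Codon 5: AUG Met / AUG Met — identical.
Codon 6: CUU Leu / CUU Leu — identical.
Codon 7: UAU Tyr / UAU Tyr — identical.
Codon 8: CUC Leu / CUC Leu — identical.
Codon 9: CCA Pro / CCA Pro — identical.
Nonsynonymous differences: 1.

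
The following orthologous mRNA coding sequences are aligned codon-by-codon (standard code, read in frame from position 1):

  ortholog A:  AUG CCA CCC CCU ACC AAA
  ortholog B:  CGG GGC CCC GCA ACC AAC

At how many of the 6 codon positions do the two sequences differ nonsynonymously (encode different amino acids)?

Codon 1: AUG Met / CGG Arg — nonsynonymous.
Codon 2: CCA Pro / GGC Gly — nonsynonymous.
Codon 3: CCC Pro / CCC Pro — identical.
Codon 4: CCU Pro / GCA Ala — nonsynonymous.
Codon 5: ACC Thr / ACC Thr — identical.
Codon 6: AAA Lys / AAC Asn — nonsynonymous.
Nonsynonymous differences: 4.

4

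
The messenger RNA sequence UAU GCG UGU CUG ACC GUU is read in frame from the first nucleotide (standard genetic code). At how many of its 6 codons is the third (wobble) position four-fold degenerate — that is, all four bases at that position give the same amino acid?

4

Codon 1 UAU (Tyr): third position 2-fold.
Codon 2 GCG (Ala): third position 4-fold.
Codon 3 UGU (Cys): third position 2-fold.
Codon 4 CUG (Leu): third position 4-fold.
Codon 5 ACC (Thr): third position 4-fold.
Codon 6 GUU (Val): third position 4-fold.
Four-fold degenerate third positions: 4.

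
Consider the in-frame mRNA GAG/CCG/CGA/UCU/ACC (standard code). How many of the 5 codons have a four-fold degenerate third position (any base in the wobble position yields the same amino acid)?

4

Codon 1 GAG (Glu): third position 2-fold.
Codon 2 CCG (Pro): third position 4-fold.
Codon 3 CGA (Arg): third position 4-fold.
Codon 4 UCU (Ser): third position 4-fold.
Codon 5 ACC (Thr): third position 4-fold.
Four-fold degenerate third positions: 4.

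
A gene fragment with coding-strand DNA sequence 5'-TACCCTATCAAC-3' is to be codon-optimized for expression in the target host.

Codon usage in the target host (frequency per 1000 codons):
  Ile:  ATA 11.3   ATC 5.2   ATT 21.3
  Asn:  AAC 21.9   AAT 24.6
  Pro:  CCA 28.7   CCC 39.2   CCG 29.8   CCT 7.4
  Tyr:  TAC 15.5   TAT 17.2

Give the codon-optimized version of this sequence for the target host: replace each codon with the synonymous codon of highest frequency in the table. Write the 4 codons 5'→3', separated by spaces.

Codon 1 (Tyr): best is TAT at 17.2.
Codon 2 (Pro): best is CCC at 39.2.
Codon 3 (Ile): best is ATT at 21.3.
Codon 4 (Asn): best is AAT at 24.6.

TAT CCC ATT AAT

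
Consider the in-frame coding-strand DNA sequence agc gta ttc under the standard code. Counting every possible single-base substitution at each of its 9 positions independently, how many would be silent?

Codon 1 (AGC, Ser): 1 synonymous substitution.
Codon 2 (GTA, Val): 3 synonymous substitutions.
Codon 3 (TTC, Phe): 1 synonymous substitution.
Total: 1 + 3 + 1 = 5.

5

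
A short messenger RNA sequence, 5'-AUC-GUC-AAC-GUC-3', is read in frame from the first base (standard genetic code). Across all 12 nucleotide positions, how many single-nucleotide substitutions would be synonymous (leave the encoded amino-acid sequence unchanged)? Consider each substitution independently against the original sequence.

Codon 1 (AUC, Ile): 2 synonymous substitutions.
Codon 2 (GUC, Val): 3 synonymous substitutions.
Codon 3 (AAC, Asn): 1 synonymous substitution.
Codon 4 (GUC, Val): 3 synonymous substitutions.
Total: 2 + 3 + 1 + 3 = 9.

9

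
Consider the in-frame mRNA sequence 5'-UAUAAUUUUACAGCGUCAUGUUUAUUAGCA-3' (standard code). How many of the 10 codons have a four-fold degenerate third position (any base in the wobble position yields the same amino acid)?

4

Codon 1 UAU (Tyr): third position 2-fold.
Codon 2 AAU (Asn): third position 2-fold.
Codon 3 UUU (Phe): third position 2-fold.
Codon 4 ACA (Thr): third position 4-fold.
Codon 5 GCG (Ala): third position 4-fold.
Codon 6 UCA (Ser): third position 4-fold.
Codon 7 UGU (Cys): third position 2-fold.
Codon 8 UUA (Leu): third position 2-fold.
Codon 9 UUA (Leu): third position 2-fold.
Codon 10 GCA (Ala): third position 4-fold.
Four-fold degenerate third positions: 4.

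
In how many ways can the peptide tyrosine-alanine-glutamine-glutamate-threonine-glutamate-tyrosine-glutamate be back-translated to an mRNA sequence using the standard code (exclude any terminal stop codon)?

1024

Tyr: 2 codons.
Ala: 4 codons.
Gln: 2 codons.
Glu: 2 codons.
Thr: 4 codons.
Glu: 2 codons.
Tyr: 2 codons.
Glu: 2 codons.
2 × 4 × 2 × 2 × 4 × 2 × 2 × 2 = 1024.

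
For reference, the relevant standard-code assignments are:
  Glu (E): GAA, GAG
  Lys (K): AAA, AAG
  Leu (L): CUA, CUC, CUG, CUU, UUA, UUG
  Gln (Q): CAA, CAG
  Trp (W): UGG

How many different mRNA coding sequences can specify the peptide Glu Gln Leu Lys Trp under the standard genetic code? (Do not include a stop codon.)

48

Glu: 2 codons.
Gln: 2 codons.
Leu: 6 codons.
Lys: 2 codons.
Trp: 1 codon.
2 × 2 × 6 × 2 × 1 = 48.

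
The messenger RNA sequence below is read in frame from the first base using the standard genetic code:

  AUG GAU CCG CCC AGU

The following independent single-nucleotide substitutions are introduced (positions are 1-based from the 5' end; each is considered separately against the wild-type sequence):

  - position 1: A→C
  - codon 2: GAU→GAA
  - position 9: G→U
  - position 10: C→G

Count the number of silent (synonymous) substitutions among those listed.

Codon 1: AUG (Met) → CUG (Leu) — missense.
Codon 2: GAU (Asp) → GAA (Glu) — missense.
Codon 3: CCG (Pro) → CCU (Pro) — synonymous.
Codon 4: CCC (Pro) → GCC (Ala) — missense.
Synonymous: 1 of 4.

1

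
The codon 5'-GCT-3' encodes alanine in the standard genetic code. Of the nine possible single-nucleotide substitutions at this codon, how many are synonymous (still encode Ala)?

Position 1: none → 0 synonymous.
Position 2: none → 0 synonymous.
Position 3: GCC, GCA, GCG → 3 synonymous.
Total: 0 + 0 + 3 = 3.

3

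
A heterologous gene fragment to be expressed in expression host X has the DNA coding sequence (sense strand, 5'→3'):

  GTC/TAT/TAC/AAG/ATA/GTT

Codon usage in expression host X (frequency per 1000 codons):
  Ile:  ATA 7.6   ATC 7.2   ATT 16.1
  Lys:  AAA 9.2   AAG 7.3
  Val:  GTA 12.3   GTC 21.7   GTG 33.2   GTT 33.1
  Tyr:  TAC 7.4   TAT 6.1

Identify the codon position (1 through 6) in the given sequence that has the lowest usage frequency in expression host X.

2

Codon 1 GTC (Val): 21.7 per 1000.
Codon 2 TAT (Tyr): 6.1 per 1000.
Codon 3 TAC (Tyr): 7.4 per 1000.
Codon 4 AAG (Lys): 7.3 per 1000.
Codon 5 ATA (Ile): 7.6 per 1000.
Codon 6 GTT (Val): 33.1 per 1000.
Lowest frequency is 6.1 at codon 2.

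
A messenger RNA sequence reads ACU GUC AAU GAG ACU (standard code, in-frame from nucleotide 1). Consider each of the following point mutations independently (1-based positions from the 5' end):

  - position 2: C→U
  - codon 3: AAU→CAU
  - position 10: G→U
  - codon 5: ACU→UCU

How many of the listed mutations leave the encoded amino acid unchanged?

Codon 1: ACU (Thr) → AUU (Ile) — missense.
Codon 3: AAU (Asn) → CAU (His) — missense.
Codon 4: GAG (Glu) → UAG (Stop) — nonsense.
Codon 5: ACU (Thr) → UCU (Ser) — missense.
Synonymous: 0 of 4.

0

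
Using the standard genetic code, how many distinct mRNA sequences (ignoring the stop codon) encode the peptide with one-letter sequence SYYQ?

Ser: 6 codons.
Tyr: 2 codons.
Tyr: 2 codons.
Gln: 2 codons.
6 × 2 × 2 × 2 = 48.

48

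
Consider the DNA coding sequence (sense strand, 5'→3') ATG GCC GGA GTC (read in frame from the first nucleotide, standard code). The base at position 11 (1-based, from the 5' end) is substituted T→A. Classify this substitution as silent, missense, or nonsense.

Position 11 falls in codon 4: GTC → Val.
After the substitution the codon is GAC → Asp.
Val ≠ Asp, so this is a missense mutation.

missense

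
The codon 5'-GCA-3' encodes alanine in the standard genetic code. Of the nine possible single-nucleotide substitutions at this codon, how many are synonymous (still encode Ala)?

3

Position 1: none → 0 synonymous.
Position 2: none → 0 synonymous.
Position 3: GCT, GCC, GCG → 3 synonymous.
Total: 0 + 0 + 3 = 3.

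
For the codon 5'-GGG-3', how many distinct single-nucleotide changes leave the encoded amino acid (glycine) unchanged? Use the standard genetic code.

Position 1: none → 0 synonymous.
Position 2: none → 0 synonymous.
Position 3: GGU, GGC, GGA → 3 synonymous.
Total: 0 + 0 + 3 = 3.

3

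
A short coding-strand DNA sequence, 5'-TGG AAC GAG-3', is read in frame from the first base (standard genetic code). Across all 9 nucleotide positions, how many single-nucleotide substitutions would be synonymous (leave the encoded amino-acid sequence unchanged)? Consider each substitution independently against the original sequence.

2

Codon 1 (TGG, Trp): 0 synonymous substitutions.
Codon 2 (AAC, Asn): 1 synonymous substitution.
Codon 3 (GAG, Glu): 1 synonymous substitution.
Total: 0 + 1 + 1 = 2.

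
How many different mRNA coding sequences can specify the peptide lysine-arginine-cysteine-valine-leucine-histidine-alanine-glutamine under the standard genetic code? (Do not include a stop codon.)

9216

Lys: 2 codons.
Arg: 6 codons.
Cys: 2 codons.
Val: 4 codons.
Leu: 6 codons.
His: 2 codons.
Ala: 4 codons.
Gln: 2 codons.
2 × 6 × 2 × 4 × 6 × 2 × 4 × 2 = 9216.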